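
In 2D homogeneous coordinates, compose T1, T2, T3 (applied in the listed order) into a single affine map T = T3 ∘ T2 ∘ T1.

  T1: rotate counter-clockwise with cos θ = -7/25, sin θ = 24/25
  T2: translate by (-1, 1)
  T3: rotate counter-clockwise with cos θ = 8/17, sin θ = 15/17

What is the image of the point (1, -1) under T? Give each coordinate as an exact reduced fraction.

T1 rotate counter-clockwise with cos θ = -7/25, sin θ = 24/25: (1, -1) → (17/25, 31/25)
T2 translate by (-1, 1): (17/25, 31/25) → (-8/25, 56/25)
T3 rotate counter-clockwise with cos θ = 8/17, sin θ = 15/17: (-8/25, 56/25) → (-904/425, 328/425)

T(p) = (-904/425, 328/425)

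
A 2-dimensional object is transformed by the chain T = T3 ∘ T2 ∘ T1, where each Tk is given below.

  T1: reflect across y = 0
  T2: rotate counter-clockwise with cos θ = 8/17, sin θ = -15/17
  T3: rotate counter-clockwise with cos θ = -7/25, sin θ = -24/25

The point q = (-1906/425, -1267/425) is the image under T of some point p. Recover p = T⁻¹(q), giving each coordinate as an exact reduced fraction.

p = (5, -2)

T1 = [1 0 0; 0 -1 0; 0 0 1]
T2·T1 = [8/17 -15/17 0; -15/17 -8/17 0; 0 0 1]
T3·…·T1 = [-416/425 -87/425 0; -87/425 416/425 0; 0 0 1]
det M = -1; M⁻¹ = [-416/425 -87/425 0; -87/425 416/425 0; 0 0 1]
M⁻¹ · (-1906/425, -1267/425)ᵀ = (5, -2)ᵀ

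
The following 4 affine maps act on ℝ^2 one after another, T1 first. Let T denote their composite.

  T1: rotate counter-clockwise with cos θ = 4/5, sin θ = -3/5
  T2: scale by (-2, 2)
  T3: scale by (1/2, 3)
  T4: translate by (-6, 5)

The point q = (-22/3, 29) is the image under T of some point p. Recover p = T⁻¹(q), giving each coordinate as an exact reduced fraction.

p = (-4/3, 4)

T1 = [4/5 3/5 0; -3/5 4/5 0; 0 0 1]
T2·T1 = [-8/5 -6/5 0; -6/5 8/5 0; 0 0 1]
T3·…·T1 = [-4/5 -3/5 0; -18/5 24/5 0; 0 0 1]
T4·…·T1 = [-4/5 -3/5 -6; -18/5 24/5 5; 0 0 1]
det M = -6; M⁻¹ = [-4/5 -1/10 -43/10; -3/5 2/15 -64/15; 0 0 1]
M⁻¹ · (-22/3, 29)ᵀ = (-4/3, 4)ᵀ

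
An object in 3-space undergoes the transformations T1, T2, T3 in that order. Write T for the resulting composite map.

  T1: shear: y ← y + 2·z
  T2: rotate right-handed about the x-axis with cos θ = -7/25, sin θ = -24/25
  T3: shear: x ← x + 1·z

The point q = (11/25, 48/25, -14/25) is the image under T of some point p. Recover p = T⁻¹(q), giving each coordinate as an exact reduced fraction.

p = (1, -4, 2)

T1 = [1 0 0 0; 0 1 2 0; 0 0 1 0; 0 0 0 1]
T2·T1 = [1 0 0 0; 0 -7/25 2/5 0; 0 -24/25 -11/5 0; 0 0 0 1]
T3·…·T1 = [1 -24/25 -11/5 0; 0 -7/25 2/5 0; 0 -24/25 -11/5 0; 0 0 0 1]
det M = 1; M⁻¹ = [1 0 -1 0; 0 -11/5 -2/5 0; 0 24/25 -7/25 0; 0 0 0 1]
M⁻¹ · (11/25, 48/25, -14/25)ᵀ = (1, -4, 2)ᵀ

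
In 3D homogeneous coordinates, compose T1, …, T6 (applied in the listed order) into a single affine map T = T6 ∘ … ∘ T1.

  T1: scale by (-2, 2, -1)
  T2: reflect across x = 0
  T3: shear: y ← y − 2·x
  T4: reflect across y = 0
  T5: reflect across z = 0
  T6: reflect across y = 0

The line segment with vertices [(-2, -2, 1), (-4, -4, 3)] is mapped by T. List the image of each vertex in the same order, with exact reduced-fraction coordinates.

T1 scale by (-2, 2, -1): (-2, -2, 1) → (4, -4, -1); (-4, -4, 3) → (8, -8, -3)
T2 reflect across x = 0: (4, -4, -1) → (-4, -4, -1); (8, -8, -3) → (-8, -8, -3)
T3 shear: y ← y − 2·x: (-4, -4, -1) → (-4, 4, -1); (-8, -8, -3) → (-8, 8, -3)
T4 reflect across y = 0: (-4, 4, -1) → (-4, -4, -1); (-8, 8, -3) → (-8, -8, -3)
T5 reflect across z = 0: (-4, -4, -1) → (-4, -4, 1); (-8, -8, -3) → (-8, -8, 3)
T6 reflect across y = 0: (-4, -4, 1) → (-4, 4, 1); (-8, -8, 3) → (-8, 8, 3)

image vertices: (-4, 4, 1), (-8, 8, 3)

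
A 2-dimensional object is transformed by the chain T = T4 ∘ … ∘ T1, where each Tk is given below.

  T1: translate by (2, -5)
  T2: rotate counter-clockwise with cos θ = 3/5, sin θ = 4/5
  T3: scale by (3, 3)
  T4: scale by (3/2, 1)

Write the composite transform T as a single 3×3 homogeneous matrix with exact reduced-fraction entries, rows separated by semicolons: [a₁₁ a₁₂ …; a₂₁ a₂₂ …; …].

T = [27/10 -18/5 117/5; 12/5 9/5 -21/5; 0 0 1]

T1 = [1 0 2; 0 1 -5; 0 0 1]
T2·T1 = [3/5 -4/5 26/5; 4/5 3/5 -7/5; 0 0 1]
T3·…·T1 = [9/5 -12/5 78/5; 12/5 9/5 -21/5; 0 0 1]
T4·…·T1 = [27/10 -18/5 117/5; 12/5 9/5 -21/5; 0 0 1]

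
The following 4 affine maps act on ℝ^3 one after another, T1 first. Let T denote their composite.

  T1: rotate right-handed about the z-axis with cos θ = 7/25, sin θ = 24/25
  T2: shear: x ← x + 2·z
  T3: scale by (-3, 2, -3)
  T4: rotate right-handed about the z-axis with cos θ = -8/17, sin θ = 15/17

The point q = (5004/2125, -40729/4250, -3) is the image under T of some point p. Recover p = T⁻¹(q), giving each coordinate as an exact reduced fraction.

p = (3/2, -4/5, 1)

T1 = [7/25 -24/25 0 0; 24/25 7/25 0 0; 0 0 1 0; 0 0 0 1]
T2·T1 = [7/25 -24/25 2 0; 24/25 7/25 0 0; 0 0 1 0; 0 0 0 1]
T3·…·T1 = [-21/25 72/25 -6 0; 48/25 14/25 0 0; 0 0 -3 0; 0 0 0 1]
T4·…·T1 = [-552/425 -786/425 48/17 0; -699/425 968/425 -90/17 0; 0 0 -3 0; 0 0 0 1]
det M = 18; M⁻¹ = [-484/1275 -131/425 14/75 0; -233/850 92/425 -16/25 0; 0 0 -1/3 0; 0 0 0 1]
M⁻¹ · (5004/2125, -40729/4250, -3)ᵀ = (3/2, -4/5, 1)ᵀ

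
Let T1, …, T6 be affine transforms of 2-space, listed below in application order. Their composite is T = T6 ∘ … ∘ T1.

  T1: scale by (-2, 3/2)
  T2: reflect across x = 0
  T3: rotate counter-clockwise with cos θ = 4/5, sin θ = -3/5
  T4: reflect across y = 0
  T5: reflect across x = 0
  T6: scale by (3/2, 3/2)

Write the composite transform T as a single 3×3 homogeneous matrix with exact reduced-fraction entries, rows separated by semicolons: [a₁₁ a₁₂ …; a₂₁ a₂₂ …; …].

T = [-12/5 -27/20 0; 9/5 -9/5 0; 0 0 1]

T1 = [-2 0 0; 0 3/2 0; 0 0 1]
T2·T1 = [2 0 0; 0 3/2 0; 0 0 1]
T3·…·T1 = [8/5 9/10 0; -6/5 6/5 0; 0 0 1]
T4·…·T1 = [8/5 9/10 0; 6/5 -6/5 0; 0 0 1]
T5·…·T1 = [-8/5 -9/10 0; 6/5 -6/5 0; 0 0 1]
T6·…·T1 = [-12/5 -27/20 0; 9/5 -9/5 0; 0 0 1]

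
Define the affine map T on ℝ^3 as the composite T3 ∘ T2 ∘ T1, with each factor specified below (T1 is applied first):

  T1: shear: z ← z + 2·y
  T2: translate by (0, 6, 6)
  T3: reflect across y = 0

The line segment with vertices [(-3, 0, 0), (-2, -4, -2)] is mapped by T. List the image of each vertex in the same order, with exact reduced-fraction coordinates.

image vertices: (-3, -6, 6), (-2, -2, -4)

T1 shear: z ← z + 2·y: (-3, 0, 0) → (-3, 0, 0); (-2, -4, -2) → (-2, -4, -10)
T2 translate by (0, 6, 6): (-3, 0, 0) → (-3, 6, 6); (-2, -4, -10) → (-2, 2, -4)
T3 reflect across y = 0: (-3, 6, 6) → (-3, -6, 6); (-2, 2, -4) → (-2, -2, -4)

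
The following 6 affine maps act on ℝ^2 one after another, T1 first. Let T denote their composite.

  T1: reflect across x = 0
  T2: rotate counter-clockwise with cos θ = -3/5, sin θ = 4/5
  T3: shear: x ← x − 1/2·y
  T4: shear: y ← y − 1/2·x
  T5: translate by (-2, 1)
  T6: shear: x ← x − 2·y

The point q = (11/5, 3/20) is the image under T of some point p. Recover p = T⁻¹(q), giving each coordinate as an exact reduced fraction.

T1 = [-1 0 0; 0 1 0; 0 0 1]
T2·T1 = [3/5 -4/5 0; -4/5 -3/5 0; 0 0 1]
T3·…·T1 = [1 -1/2 0; -4/5 -3/5 0; 0 0 1]
T4·…·T1 = [1 -1/2 0; -13/10 -7/20 0; 0 0 1]
T5·…·T1 = [1 -1/2 -2; -13/10 -7/20 1; 0 0 1]
T6·…·T1 = [18/5 1/5 -4; -13/10 -7/20 1; 0 0 1]
det M = -1; M⁻¹ = [7/20 1/5 6/5; -13/10 -18/5 -8/5; 0 0 1]
M⁻¹ · (11/5, 3/20)ᵀ = (2, -5)ᵀ

p = (2, -5)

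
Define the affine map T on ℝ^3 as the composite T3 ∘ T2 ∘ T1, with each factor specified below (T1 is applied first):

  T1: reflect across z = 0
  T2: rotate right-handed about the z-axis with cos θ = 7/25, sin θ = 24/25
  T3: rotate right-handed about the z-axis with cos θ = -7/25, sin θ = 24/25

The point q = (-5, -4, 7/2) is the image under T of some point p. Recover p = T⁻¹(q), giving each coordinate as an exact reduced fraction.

p = (5, 4, -7/2)

T1 = [1 0 0 0; 0 1 0 0; 0 0 -1 0; 0 0 0 1]
T2·T1 = [7/25 -24/25 0 0; 24/25 7/25 0 0; 0 0 -1 0; 0 0 0 1]
T3·…·T1 = [-1 0 0 0; 0 -1 0 0; 0 0 -1 0; 0 0 0 1]
det M = -1; M⁻¹ = [-1 0 0 0; 0 -1 0 0; 0 0 -1 0; 0 0 0 1]
M⁻¹ · (-5, -4, 7/2)ᵀ = (5, 4, -7/2)ᵀ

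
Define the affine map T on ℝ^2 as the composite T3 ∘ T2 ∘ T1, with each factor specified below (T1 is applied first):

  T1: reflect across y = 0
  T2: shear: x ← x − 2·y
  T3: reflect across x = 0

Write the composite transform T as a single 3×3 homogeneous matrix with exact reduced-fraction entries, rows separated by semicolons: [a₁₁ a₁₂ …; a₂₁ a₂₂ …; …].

T = [-1 -2 0; 0 -1 0; 0 0 1]

T1 = [1 0 0; 0 -1 0; 0 0 1]
T2·T1 = [1 2 0; 0 -1 0; 0 0 1]
T3·…·T1 = [-1 -2 0; 0 -1 0; 0 0 1]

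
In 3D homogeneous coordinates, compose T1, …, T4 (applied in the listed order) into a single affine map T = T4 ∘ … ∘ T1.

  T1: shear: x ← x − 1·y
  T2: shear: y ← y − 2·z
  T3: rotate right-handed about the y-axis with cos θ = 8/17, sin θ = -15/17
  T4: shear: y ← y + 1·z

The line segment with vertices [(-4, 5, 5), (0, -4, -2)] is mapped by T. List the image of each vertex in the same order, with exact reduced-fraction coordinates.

image vertices: (-147/17, -180/17, -95/17), (62/17, 44/17, 44/17)

T1 shear: x ← x − 1·y: (-4, 5, 5) → (-9, 5, 5); (0, -4, -2) → (4, -4, -2)
T2 shear: y ← y − 2·z: (-9, 5, 5) → (-9, -5, 5); (4, -4, -2) → (4, 0, -2)
T3 rotate right-handed about the y-axis with cos θ = 8/17, sin θ = -15/17: (-9, -5, 5) → (-147/17, -5, -95/17); (4, 0, -2) → (62/17, 0, 44/17)
T4 shear: y ← y + 1·z: (-147/17, -5, -95/17) → (-147/17, -180/17, -95/17); (62/17, 0, 44/17) → (62/17, 44/17, 44/17)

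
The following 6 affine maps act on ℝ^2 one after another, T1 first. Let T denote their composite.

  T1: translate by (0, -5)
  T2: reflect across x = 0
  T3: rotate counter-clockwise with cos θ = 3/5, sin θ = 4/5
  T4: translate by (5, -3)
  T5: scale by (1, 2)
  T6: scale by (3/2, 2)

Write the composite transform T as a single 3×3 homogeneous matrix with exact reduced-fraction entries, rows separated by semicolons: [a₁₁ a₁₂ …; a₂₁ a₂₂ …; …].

T1 = [1 0 0; 0 1 -5; 0 0 1]
T2·T1 = [-1 0 0; 0 1 -5; 0 0 1]
T3·…·T1 = [-3/5 -4/5 4; -4/5 3/5 -3; 0 0 1]
T4·…·T1 = [-3/5 -4/5 9; -4/5 3/5 -6; 0 0 1]
T5·…·T1 = [-3/5 -4/5 9; -8/5 6/5 -12; 0 0 1]
T6·…·T1 = [-9/10 -6/5 27/2; -16/5 12/5 -24; 0 0 1]

T = [-9/10 -6/5 27/2; -16/5 12/5 -24; 0 0 1]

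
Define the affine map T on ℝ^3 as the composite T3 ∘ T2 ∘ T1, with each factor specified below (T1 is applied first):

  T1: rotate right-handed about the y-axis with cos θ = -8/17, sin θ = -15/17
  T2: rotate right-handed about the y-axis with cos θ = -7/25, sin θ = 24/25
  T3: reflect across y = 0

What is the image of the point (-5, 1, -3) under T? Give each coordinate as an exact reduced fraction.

T(p) = (-107/25, -1, -99/25)

T1 rotate right-handed about the y-axis with cos θ = -8/17, sin θ = -15/17: (-5, 1, -3) → (5, 1, -3)
T2 rotate right-handed about the y-axis with cos θ = -7/25, sin θ = 24/25: (5, 1, -3) → (-107/25, 1, -99/25)
T3 reflect across y = 0: (-107/25, 1, -99/25) → (-107/25, -1, -99/25)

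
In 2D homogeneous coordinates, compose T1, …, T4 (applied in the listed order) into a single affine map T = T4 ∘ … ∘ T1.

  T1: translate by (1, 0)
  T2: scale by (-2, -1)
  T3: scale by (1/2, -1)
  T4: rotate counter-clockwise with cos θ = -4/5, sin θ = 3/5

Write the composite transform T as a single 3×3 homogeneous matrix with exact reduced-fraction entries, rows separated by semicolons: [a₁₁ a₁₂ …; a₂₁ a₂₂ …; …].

T = [4/5 -3/5 4/5; -3/5 -4/5 -3/5; 0 0 1]

T1 = [1 0 1; 0 1 0; 0 0 1]
T2·T1 = [-2 0 -2; 0 -1 0; 0 0 1]
T3·…·T1 = [-1 0 -1; 0 1 0; 0 0 1]
T4·…·T1 = [4/5 -3/5 4/5; -3/5 -4/5 -3/5; 0 0 1]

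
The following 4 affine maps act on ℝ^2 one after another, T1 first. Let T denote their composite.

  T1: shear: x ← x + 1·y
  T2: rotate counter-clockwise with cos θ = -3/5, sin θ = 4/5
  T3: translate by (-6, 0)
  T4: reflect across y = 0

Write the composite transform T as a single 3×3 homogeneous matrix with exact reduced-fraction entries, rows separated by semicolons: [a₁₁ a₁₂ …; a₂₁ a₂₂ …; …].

T = [-3/5 -7/5 -6; -4/5 -1/5 0; 0 0 1]

T1 = [1 1 0; 0 1 0; 0 0 1]
T2·T1 = [-3/5 -7/5 0; 4/5 1/5 0; 0 0 1]
T3·…·T1 = [-3/5 -7/5 -6; 4/5 1/5 0; 0 0 1]
T4·…·T1 = [-3/5 -7/5 -6; -4/5 -1/5 0; 0 0 1]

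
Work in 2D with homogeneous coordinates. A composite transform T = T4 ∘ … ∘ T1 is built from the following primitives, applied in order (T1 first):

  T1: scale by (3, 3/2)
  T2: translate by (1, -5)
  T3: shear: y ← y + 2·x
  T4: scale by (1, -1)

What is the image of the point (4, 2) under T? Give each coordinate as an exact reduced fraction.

T(p) = (13, -24)

T1 scale by (3, 3/2): (4, 2) → (12, 3)
T2 translate by (1, -5): (12, 3) → (13, -2)
T3 shear: y ← y + 2·x: (13, -2) → (13, 24)
T4 scale by (1, -1): (13, 24) → (13, -24)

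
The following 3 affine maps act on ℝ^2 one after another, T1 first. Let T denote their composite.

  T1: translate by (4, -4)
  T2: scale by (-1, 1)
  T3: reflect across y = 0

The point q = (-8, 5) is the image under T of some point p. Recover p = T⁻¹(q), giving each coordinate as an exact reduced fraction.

p = (4, -1)

T1 = [1 0 4; 0 1 -4; 0 0 1]
T2·T1 = [-1 0 -4; 0 1 -4; 0 0 1]
T3·…·T1 = [-1 0 -4; 0 -1 4; 0 0 1]
det M = 1; M⁻¹ = [-1 0 -4; 0 -1 4; 0 0 1]
M⁻¹ · (-8, 5)ᵀ = (4, -1)ᵀ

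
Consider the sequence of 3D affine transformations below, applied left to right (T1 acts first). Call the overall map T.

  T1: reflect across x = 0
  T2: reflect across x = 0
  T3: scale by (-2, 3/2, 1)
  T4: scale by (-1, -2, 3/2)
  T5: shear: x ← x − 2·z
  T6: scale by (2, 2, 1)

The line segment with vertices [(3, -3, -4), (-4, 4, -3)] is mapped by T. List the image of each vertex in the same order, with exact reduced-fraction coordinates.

T1 reflect across x = 0: (3, -3, -4) → (-3, -3, -4); (-4, 4, -3) → (4, 4, -3)
T2 reflect across x = 0: (-3, -3, -4) → (3, -3, -4); (4, 4, -3) → (-4, 4, -3)
T3 scale by (-2, 3/2, 1): (3, -3, -4) → (-6, -9/2, -4); (-4, 4, -3) → (8, 6, -3)
T4 scale by (-1, -2, 3/2): (-6, -9/2, -4) → (6, 9, -6); (8, 6, -3) → (-8, -12, -9/2)
T5 shear: x ← x − 2·z: (6, 9, -6) → (18, 9, -6); (-8, -12, -9/2) → (1, -12, -9/2)
T6 scale by (2, 2, 1): (18, 9, -6) → (36, 18, -6); (1, -12, -9/2) → (2, -24, -9/2)

image vertices: (36, 18, -6), (2, -24, -9/2)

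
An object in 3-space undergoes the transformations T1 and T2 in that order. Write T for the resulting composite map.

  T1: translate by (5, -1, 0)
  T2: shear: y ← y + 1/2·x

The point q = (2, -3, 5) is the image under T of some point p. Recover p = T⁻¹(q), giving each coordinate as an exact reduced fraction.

T1 = [1 0 0 5; 0 1 0 -1; 0 0 1 0; 0 0 0 1]
T2·T1 = [1 0 0 5; 1/2 1 0 3/2; 0 0 1 0; 0 0 0 1]
det M = 1; M⁻¹ = [1 0 0 -5; -1/2 1 0 1; 0 0 1 0; 0 0 0 1]
M⁻¹ · (2, -3, 5)ᵀ = (-3, -3, 5)ᵀ

p = (-3, -3, 5)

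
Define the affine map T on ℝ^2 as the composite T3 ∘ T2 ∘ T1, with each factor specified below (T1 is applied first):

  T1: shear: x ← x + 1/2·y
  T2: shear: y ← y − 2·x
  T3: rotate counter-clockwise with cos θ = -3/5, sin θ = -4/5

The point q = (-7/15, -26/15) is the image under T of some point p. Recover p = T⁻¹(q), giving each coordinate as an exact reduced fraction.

T1 = [1 1/2 0; 0 1 0; 0 0 1]
T2·T1 = [1 1/2 0; -2 0 0; 0 0 1]
T3·…·T1 = [-11/5 -3/10 0; 2/5 -2/5 0; 0 0 1]
det M = 1; M⁻¹ = [-2/5 3/10 0; -2/5 -11/5 0; 0 0 1]
M⁻¹ · (-7/15, -26/15)ᵀ = (-1/3, 4)ᵀ

p = (-1/3, 4)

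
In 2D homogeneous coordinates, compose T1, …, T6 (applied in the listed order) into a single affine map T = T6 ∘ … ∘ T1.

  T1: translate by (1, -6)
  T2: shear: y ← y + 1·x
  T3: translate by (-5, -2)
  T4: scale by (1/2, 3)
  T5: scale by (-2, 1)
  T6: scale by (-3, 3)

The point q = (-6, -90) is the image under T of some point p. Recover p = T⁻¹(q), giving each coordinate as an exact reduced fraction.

p = (2, -5)

T1 = [1 0 1; 0 1 -6; 0 0 1]
T2·T1 = [1 0 1; 1 1 -5; 0 0 1]
T3·…·T1 = [1 0 -4; 1 1 -7; 0 0 1]
T4·…·T1 = [1/2 0 -2; 3 3 -21; 0 0 1]
T5·…·T1 = [-1 0 4; 3 3 -21; 0 0 1]
T6·…·T1 = [3 0 -12; 9 9 -63; 0 0 1]
det M = 27; M⁻¹ = [1/3 0 4; -1/3 1/9 3; 0 0 1]
M⁻¹ · (-6, -90)ᵀ = (2, -5)ᵀ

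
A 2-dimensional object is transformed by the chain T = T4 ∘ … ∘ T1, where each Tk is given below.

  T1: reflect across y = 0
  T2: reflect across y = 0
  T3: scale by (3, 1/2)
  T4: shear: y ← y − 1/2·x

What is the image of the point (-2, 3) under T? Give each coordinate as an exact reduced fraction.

T1 reflect across y = 0: (-2, 3) → (-2, -3)
T2 reflect across y = 0: (-2, -3) → (-2, 3)
T3 scale by (3, 1/2): (-2, 3) → (-6, 3/2)
T4 shear: y ← y − 1/2·x: (-6, 3/2) → (-6, 9/2)

T(p) = (-6, 9/2)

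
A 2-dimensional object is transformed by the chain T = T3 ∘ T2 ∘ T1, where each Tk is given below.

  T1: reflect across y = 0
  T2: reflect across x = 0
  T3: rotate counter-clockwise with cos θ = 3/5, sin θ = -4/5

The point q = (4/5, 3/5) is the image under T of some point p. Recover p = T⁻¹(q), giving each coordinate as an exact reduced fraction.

T1 = [1 0 0; 0 -1 0; 0 0 1]
T2·T1 = [-1 0 0; 0 -1 0; 0 0 1]
T3·…·T1 = [-3/5 -4/5 0; 4/5 -3/5 0; 0 0 1]
det M = 1; M⁻¹ = [-3/5 4/5 0; -4/5 -3/5 0; 0 0 1]
M⁻¹ · (4/5, 3/5)ᵀ = (0, -1)ᵀ

p = (0, -1)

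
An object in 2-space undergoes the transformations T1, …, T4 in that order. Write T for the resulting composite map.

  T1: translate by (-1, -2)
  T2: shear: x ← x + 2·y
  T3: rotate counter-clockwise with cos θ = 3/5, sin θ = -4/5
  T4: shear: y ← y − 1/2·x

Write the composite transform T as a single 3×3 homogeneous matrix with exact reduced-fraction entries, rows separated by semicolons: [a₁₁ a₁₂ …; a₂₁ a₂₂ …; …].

T = [3/5 2 -23/5; -11/10 -2 51/10; 0 0 1]

T1 = [1 0 -1; 0 1 -2; 0 0 1]
T2·T1 = [1 2 -5; 0 1 -2; 0 0 1]
T3·…·T1 = [3/5 2 -23/5; -4/5 -1 14/5; 0 0 1]
T4·…·T1 = [3/5 2 -23/5; -11/10 -2 51/10; 0 0 1]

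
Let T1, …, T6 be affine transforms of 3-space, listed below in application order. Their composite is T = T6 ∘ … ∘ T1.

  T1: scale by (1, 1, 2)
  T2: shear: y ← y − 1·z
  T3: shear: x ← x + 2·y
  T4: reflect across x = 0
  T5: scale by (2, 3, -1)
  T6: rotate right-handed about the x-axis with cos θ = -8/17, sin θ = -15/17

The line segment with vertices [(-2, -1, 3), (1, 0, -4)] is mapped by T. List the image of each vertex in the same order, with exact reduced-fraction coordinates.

T1 scale by (1, 1, 2): (-2, -1, 3) → (-2, -1, 6); (1, 0, -4) → (1, 0, -8)
T2 shear: y ← y − 1·z: (-2, -1, 6) → (-2, -7, 6); (1, 0, -8) → (1, 8, -8)
T3 shear: x ← x + 2·y: (-2, -7, 6) → (-16, -7, 6); (1, 8, -8) → (17, 8, -8)
T4 reflect across x = 0: (-16, -7, 6) → (16, -7, 6); (17, 8, -8) → (-17, 8, -8)
T5 scale by (2, 3, -1): (16, -7, 6) → (32, -21, -6); (-17, 8, -8) → (-34, 24, 8)
T6 rotate right-handed about the x-axis with cos θ = -8/17, sin θ = -15/17: (32, -21, -6) → (32, 78/17, 363/17); (-34, 24, 8) → (-34, -72/17, -424/17)

image vertices: (32, 78/17, 363/17), (-34, -72/17, -424/17)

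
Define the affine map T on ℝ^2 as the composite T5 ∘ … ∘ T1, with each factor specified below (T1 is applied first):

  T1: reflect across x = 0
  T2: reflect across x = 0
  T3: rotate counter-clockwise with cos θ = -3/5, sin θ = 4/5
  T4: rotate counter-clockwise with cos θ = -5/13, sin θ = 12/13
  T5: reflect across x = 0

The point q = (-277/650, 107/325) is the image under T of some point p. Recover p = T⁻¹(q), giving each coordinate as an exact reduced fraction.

p = (-1/2, 1/5)

T1 = [-1 0 0; 0 1 0; 0 0 1]
T2·T1 = [1 0 0; 0 1 0; 0 0 1]
T3·…·T1 = [-3/5 -4/5 0; 4/5 -3/5 0; 0 0 1]
T4·…·T1 = [-33/65 56/65 0; -56/65 -33/65 0; 0 0 1]
T5·…·T1 = [33/65 -56/65 0; -56/65 -33/65 0; 0 0 1]
det M = -1; M⁻¹ = [33/65 -56/65 0; -56/65 -33/65 0; 0 0 1]
M⁻¹ · (-277/650, 107/325)ᵀ = (-1/2, 1/5)ᵀ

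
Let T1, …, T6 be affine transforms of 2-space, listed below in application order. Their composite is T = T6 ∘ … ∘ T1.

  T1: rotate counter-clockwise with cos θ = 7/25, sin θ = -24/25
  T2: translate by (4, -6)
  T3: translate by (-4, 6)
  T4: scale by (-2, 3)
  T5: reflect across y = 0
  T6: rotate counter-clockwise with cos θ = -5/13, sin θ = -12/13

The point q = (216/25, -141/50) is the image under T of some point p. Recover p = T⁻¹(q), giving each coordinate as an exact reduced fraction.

T1 = [7/25 24/25 0; -24/25 7/25 0; 0 0 1]
T2·T1 = [7/25 24/25 4; -24/25 7/25 -6; 0 0 1]
T3·…·T1 = [7/25 24/25 0; -24/25 7/25 0; 0 0 1]
T4·…·T1 = [-14/25 -48/25 0; -72/25 21/25 0; 0 0 1]
T5·…·T1 = [-14/25 -48/25 0; 72/25 -21/25 0; 0 0 1]
T6·…·T1 = [934/325 -12/325 0; -192/325 681/325 0; 0 0 1]
det M = 6; M⁻¹ = [227/650 2/325 0; 32/325 467/975 0; 0 0 1]
M⁻¹ · (216/25, -141/50)ᵀ = (3, -1/2)ᵀ

p = (3, -1/2)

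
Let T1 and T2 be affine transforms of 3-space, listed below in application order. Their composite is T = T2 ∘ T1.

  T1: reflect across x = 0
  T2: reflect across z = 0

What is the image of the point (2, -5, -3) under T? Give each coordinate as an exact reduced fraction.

T(p) = (-2, -5, 3)

T1 reflect across x = 0: (2, -5, -3) → (-2, -5, -3)
T2 reflect across z = 0: (-2, -5, -3) → (-2, -5, 3)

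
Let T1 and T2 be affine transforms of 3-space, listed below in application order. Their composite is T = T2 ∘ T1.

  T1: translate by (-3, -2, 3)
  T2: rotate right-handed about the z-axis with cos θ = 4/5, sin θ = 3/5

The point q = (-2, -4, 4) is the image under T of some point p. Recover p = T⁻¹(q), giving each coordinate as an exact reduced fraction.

p = (-1, 0, 1)

T1 = [1 0 0 -3; 0 1 0 -2; 0 0 1 3; 0 0 0 1]
T2·T1 = [4/5 -3/5 0 -6/5; 3/5 4/5 0 -17/5; 0 0 1 3; 0 0 0 1]
det M = 1; M⁻¹ = [4/5 3/5 0 3; -3/5 4/5 0 2; 0 0 1 -3; 0 0 0 1]
M⁻¹ · (-2, -4, 4)ᵀ = (-1, 0, 1)ᵀ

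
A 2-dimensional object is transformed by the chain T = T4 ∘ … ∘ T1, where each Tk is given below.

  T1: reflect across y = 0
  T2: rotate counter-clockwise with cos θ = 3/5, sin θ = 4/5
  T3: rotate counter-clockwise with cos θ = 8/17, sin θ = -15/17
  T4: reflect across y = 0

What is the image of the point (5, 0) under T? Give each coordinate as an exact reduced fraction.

T1 reflect across y = 0: (5, 0) → (5, 0)
T2 rotate counter-clockwise with cos θ = 3/5, sin θ = 4/5: (5, 0) → (3, 4)
T3 rotate counter-clockwise with cos θ = 8/17, sin θ = -15/17: (3, 4) → (84/17, -13/17)
T4 reflect across y = 0: (84/17, -13/17) → (84/17, 13/17)

T(p) = (84/17, 13/17)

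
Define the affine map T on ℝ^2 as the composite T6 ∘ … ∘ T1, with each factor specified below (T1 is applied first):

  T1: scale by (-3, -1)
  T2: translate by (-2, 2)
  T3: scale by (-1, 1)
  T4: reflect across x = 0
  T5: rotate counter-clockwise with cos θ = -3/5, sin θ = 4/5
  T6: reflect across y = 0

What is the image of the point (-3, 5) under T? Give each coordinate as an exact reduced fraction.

T(p) = (-9/5, -37/5)

T1 scale by (-3, -1): (-3, 5) → (9, -5)
T2 translate by (-2, 2): (9, -5) → (7, -3)
T3 scale by (-1, 1): (7, -3) → (-7, -3)
T4 reflect across x = 0: (-7, -3) → (7, -3)
T5 rotate counter-clockwise with cos θ = -3/5, sin θ = 4/5: (7, -3) → (-9/5, 37/5)
T6 reflect across y = 0: (-9/5, 37/5) → (-9/5, -37/5)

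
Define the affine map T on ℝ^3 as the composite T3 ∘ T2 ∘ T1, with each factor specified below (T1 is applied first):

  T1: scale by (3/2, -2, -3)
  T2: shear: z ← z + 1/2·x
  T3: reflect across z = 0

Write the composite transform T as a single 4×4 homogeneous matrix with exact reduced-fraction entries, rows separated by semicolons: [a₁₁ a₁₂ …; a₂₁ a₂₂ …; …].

T1 = [3/2 0 0 0; 0 -2 0 0; 0 0 -3 0; 0 0 0 1]
T2·T1 = [3/2 0 0 0; 0 -2 0 0; 3/4 0 -3 0; 0 0 0 1]
T3·…·T1 = [3/2 0 0 0; 0 -2 0 0; -3/4 0 3 0; 0 0 0 1]

T = [3/2 0 0 0; 0 -2 0 0; -3/4 0 3 0; 0 0 0 1]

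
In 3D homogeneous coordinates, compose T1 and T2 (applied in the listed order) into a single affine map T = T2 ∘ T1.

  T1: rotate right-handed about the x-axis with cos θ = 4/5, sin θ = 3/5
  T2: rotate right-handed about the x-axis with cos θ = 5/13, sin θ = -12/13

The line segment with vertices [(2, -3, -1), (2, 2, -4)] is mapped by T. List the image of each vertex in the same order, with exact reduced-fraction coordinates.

T1 rotate right-handed about the x-axis with cos θ = 4/5, sin θ = 3/5: (2, -3, -1) → (2, -9/5, -13/5); (2, 2, -4) → (2, 4, -2)
T2 rotate right-handed about the x-axis with cos θ = 5/13, sin θ = -12/13: (2, -9/5, -13/5) → (2, -201/65, 43/65); (2, 4, -2) → (2, -4/13, -58/13)

image vertices: (2, -201/65, 43/65), (2, -4/13, -58/13)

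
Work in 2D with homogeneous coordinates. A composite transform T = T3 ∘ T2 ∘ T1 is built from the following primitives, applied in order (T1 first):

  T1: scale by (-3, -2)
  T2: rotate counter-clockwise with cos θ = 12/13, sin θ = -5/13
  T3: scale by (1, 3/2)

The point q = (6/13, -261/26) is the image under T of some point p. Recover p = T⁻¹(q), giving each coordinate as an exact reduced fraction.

T1 = [-3 0 0; 0 -2 0; 0 0 1]
T2·T1 = [-36/13 -10/13 0; 15/13 -24/13 0; 0 0 1]
T3·…·T1 = [-36/13 -10/13 0; 45/26 -36/13 0; 0 0 1]
det M = 9; M⁻¹ = [-4/13 10/117 0; -5/26 -4/13 0; 0 0 1]
M⁻¹ · (6/13, -261/26)ᵀ = (-1, 3)ᵀ

p = (-1, 3)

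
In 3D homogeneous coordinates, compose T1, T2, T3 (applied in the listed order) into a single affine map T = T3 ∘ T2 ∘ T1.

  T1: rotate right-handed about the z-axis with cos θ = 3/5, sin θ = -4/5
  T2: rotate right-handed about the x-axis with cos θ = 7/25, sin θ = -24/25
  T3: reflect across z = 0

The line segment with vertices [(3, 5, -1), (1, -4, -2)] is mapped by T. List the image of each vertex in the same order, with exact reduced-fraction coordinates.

image vertices: (29/5, -99/125, 107/125), (-13/5, -352/125, -314/125)

T1 rotate right-handed about the z-axis with cos θ = 3/5, sin θ = -4/5: (3, 5, -1) → (29/5, 3/5, -1); (1, -4, -2) → (-13/5, -16/5, -2)
T2 rotate right-handed about the x-axis with cos θ = 7/25, sin θ = -24/25: (29/5, 3/5, -1) → (29/5, -99/125, -107/125); (-13/5, -16/5, -2) → (-13/5, -352/125, 314/125)
T3 reflect across z = 0: (29/5, -99/125, -107/125) → (29/5, -99/125, 107/125); (-13/5, -352/125, 314/125) → (-13/5, -352/125, -314/125)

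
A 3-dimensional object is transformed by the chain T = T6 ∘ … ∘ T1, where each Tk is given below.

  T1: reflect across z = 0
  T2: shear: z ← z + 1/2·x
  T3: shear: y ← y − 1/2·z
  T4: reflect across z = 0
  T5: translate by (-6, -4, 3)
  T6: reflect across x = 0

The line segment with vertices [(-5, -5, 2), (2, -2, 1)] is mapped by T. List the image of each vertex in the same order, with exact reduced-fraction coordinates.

image vertices: (11, -27/4, 15/2), (4, -6, 3)

T1 reflect across z = 0: (-5, -5, 2) → (-5, -5, -2); (2, -2, 1) → (2, -2, -1)
T2 shear: z ← z + 1/2·x: (-5, -5, -2) → (-5, -5, -9/2); (2, -2, -1) → (2, -2, 0)
T3 shear: y ← y − 1/2·z: (-5, -5, -9/2) → (-5, -11/4, -9/2); (2, -2, 0) → (2, -2, 0)
T4 reflect across z = 0: (-5, -11/4, -9/2) → (-5, -11/4, 9/2); (2, -2, 0) → (2, -2, 0)
T5 translate by (-6, -4, 3): (-5, -11/4, 9/2) → (-11, -27/4, 15/2); (2, -2, 0) → (-4, -6, 3)
T6 reflect across x = 0: (-11, -27/4, 15/2) → (11, -27/4, 15/2); (-4, -6, 3) → (4, -6, 3)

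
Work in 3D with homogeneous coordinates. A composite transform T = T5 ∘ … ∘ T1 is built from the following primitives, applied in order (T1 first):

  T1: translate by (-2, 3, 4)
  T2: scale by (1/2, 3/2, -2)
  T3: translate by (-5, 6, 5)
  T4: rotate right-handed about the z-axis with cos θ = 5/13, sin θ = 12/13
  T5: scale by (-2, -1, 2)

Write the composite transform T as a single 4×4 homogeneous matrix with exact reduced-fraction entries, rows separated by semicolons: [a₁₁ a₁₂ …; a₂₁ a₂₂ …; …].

T1 = [1 0 0 -2; 0 1 0 3; 0 0 1 4; 0 0 0 1]
T2·T1 = [1/2 0 0 -1; 0 3/2 0 9/2; 0 0 -2 -8; 0 0 0 1]
T3·…·T1 = [1/2 0 0 -6; 0 3/2 0 21/2; 0 0 -2 -3; 0 0 0 1]
T4·…·T1 = [5/26 -18/13 0 -12; 6/13 15/26 0 -3/2; 0 0 -2 -3; 0 0 0 1]
T5·…·T1 = [-5/13 36/13 0 24; -6/13 -15/26 0 3/2; 0 0 -4 -6; 0 0 0 1]

T = [-5/13 36/13 0 24; -6/13 -15/26 0 3/2; 0 0 -4 -6; 0 0 0 1]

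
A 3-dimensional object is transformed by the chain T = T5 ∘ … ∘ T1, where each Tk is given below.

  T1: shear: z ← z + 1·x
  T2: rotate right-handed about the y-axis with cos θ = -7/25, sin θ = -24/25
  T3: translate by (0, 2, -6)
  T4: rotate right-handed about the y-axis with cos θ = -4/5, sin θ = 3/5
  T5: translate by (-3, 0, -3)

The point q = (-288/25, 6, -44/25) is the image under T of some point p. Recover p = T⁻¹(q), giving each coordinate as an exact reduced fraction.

p = (-9/5, 4, -4)

T1 = [1 0 0 0; 0 1 0 0; 1 0 1 0; 0 0 0 1]
T2·T1 = [-31/25 0 -24/25 0; 0 1 0 0; 17/25 0 -7/25 0; 0 0 0 1]
T3·…·T1 = [-31/25 0 -24/25 0; 0 1 0 2; 17/25 0 -7/25 -6; 0 0 0 1]
T4·…·T1 = [7/5 0 3/5 -18/5; 0 1 0 2; 1/5 0 4/5 24/5; 0 0 0 1]
T5·…·T1 = [7/5 0 3/5 -33/5; 0 1 0 2; 1/5 0 4/5 9/5; 0 0 0 1]
det M = 1; M⁻¹ = [4/5 0 -3/5 159/25; 0 1 0 -2; -1/5 0 7/5 -96/25; 0 0 0 1]
M⁻¹ · (-288/25, 6, -44/25)ᵀ = (-9/5, 4, -4)ᵀ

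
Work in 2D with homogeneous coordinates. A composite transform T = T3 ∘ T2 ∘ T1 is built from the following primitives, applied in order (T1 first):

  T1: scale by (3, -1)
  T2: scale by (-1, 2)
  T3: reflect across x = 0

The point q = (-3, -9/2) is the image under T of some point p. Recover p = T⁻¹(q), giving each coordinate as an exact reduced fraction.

T1 = [3 0 0; 0 -1 0; 0 0 1]
T2·T1 = [-3 0 0; 0 -2 0; 0 0 1]
T3·…·T1 = [3 0 0; 0 -2 0; 0 0 1]
det M = -6; M⁻¹ = [1/3 0 0; 0 -1/2 0; 0 0 1]
M⁻¹ · (-3, -9/2)ᵀ = (-1, 9/4)ᵀ

p = (-1, 9/4)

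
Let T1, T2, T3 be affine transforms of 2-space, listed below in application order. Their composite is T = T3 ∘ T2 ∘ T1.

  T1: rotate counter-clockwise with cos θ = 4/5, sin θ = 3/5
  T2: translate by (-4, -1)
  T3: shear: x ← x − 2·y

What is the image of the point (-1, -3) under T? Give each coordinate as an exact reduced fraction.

T(p) = (5, -4)

T1 rotate counter-clockwise with cos θ = 4/5, sin θ = 3/5: (-1, -3) → (1, -3)
T2 translate by (-4, -1): (1, -3) → (-3, -4)
T3 shear: x ← x − 2·y: (-3, -4) → (5, -4)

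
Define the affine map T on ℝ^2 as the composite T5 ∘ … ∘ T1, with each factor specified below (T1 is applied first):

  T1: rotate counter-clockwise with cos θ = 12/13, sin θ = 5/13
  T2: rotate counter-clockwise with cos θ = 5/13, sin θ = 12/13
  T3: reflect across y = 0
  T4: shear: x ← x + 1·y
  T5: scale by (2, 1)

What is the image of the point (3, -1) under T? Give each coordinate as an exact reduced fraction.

T(p) = (-4, -3)

T1 rotate counter-clockwise with cos θ = 12/13, sin θ = 5/13: (3, -1) → (41/13, 3/13)
T2 rotate counter-clockwise with cos θ = 5/13, sin θ = 12/13: (41/13, 3/13) → (1, 3)
T3 reflect across y = 0: (1, 3) → (1, -3)
T4 shear: x ← x + 1·y: (1, -3) → (-2, -3)
T5 scale by (2, 1): (-2, -3) → (-4, -3)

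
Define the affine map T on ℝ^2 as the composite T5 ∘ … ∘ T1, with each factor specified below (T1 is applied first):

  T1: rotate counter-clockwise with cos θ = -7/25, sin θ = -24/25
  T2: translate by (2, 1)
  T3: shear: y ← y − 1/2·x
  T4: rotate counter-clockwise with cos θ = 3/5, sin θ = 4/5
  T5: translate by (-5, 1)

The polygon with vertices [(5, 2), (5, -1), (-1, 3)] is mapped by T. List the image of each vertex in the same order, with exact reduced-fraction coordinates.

T1 rotate counter-clockwise with cos θ = -7/25, sin θ = -24/25: (5, 2) → (13/25, -134/25); (5, -1) → (-59/25, -113/25); (-1, 3) → (79/25, 3/25)
T2 translate by (2, 1): (13/25, -134/25) → (63/25, -109/25); (-59/25, -113/25) → (-9/25, -88/25); (79/25, 3/25) → (129/25, 28/25)
T3 shear: y ← y − 1/2·x: (63/25, -109/25) → (63/25, -281/50); (-9/25, -88/25) → (-9/25, -167/50); (129/25, 28/25) → (129/25, -73/50)
T4 rotate counter-clockwise with cos θ = 3/5, sin θ = 4/5: (63/25, -281/50) → (751/125, -339/250); (-9/25, -167/50) → (307/125, -573/250); (129/25, -73/50) → (533/125, 813/250)
T5 translate by (-5, 1): (751/125, -339/250) → (126/125, -89/250); (307/125, -573/250) → (-318/125, -323/250); (533/125, 813/250) → (-92/125, 1063/250)

image vertices: (126/125, -89/250), (-318/125, -323/250), (-92/125, 1063/250)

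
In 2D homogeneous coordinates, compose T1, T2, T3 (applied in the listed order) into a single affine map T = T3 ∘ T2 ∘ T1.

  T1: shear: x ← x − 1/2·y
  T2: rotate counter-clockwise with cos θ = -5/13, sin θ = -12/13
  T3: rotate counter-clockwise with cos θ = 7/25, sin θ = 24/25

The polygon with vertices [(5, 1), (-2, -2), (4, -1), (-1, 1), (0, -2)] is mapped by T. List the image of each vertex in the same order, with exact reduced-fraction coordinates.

image vertices: (537/130, -133/65), (-661/325, -302/325), (1869/650, -1171/325), (-27/50, 43/25), (-31/65, -142/65)

T1 shear: x ← x − 1/2·y: (5, 1) → (9/2, 1); (-2, -2) → (-1, -2); (4, -1) → (9/2, -1); (-1, 1) → (-3/2, 1); (0, -2) → (1, -2)
T2 rotate counter-clockwise with cos θ = -5/13, sin θ = -12/13: (9/2, 1) → (-21/26, -59/13); (-1, -2) → (-19/13, 22/13); (9/2, -1) → (-69/26, -49/13); (-3/2, 1) → (3/2, 1); (1, -2) → (-29/13, -2/13)
T3 rotate counter-clockwise with cos θ = 7/25, sin θ = 24/25: (-21/26, -59/13) → (537/130, -133/65); (-19/13, 22/13) → (-661/325, -302/325); (-69/26, -49/13) → (1869/650, -1171/325); (3/2, 1) → (-27/50, 43/25); (-29/13, -2/13) → (-31/65, -142/65)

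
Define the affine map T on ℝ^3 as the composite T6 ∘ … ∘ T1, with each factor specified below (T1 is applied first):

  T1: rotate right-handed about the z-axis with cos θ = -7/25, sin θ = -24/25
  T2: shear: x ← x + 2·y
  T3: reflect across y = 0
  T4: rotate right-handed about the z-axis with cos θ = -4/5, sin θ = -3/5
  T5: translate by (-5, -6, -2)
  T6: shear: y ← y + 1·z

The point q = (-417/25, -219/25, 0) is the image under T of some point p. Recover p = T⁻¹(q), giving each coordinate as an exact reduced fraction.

T1 = [-7/25 24/25 0 0; -24/25 -7/25 0 0; 0 0 1 0; 0 0 0 1]
T2·T1 = [-11/5 2/5 0 0; -24/25 -7/25 0 0; 0 0 1 0; 0 0 0 1]
T3·…·T1 = [-11/5 2/5 0 0; 24/25 7/25 0 0; 0 0 1 0; 0 0 0 1]
T4·…·T1 = [292/125 -19/125 0 0; 69/125 -58/125 0 0; 0 0 1 0; 0 0 0 1]
T5·…·T1 = [292/125 -19/125 0 -5; 69/125 -58/125 0 -6; 0 0 1 -2; 0 0 0 1]
T6·…·T1 = [292/125 -19/125 0 -5; 69/125 -58/125 1 -8; 0 0 1 -2; 0 0 0 1]
det M = -1; M⁻¹ = [58/125 -19/125 19/125 176/125; 69/125 -292/125 292/125 -1407/125; 0 0 1 2; 0 0 0 1]
M⁻¹ · (-417/25, -219/25, 0)ᵀ = (-5, 0, 2)ᵀ

p = (-5, 0, 2)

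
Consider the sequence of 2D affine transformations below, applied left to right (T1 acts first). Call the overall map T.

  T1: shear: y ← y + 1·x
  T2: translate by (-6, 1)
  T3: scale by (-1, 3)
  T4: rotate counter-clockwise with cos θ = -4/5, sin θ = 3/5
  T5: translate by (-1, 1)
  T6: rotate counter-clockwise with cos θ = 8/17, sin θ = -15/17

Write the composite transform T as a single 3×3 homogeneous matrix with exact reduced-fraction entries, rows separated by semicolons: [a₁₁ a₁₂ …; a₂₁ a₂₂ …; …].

T1 = [1 0 0; 1 1 0; 0 0 1]
T2·T1 = [1 0 -6; 1 1 1; 0 0 1]
T3·…·T1 = [-1 0 6; 3 3 3; 0 0 1]
T4·…·T1 = [-1 -9/5 -33/5; -3 -12/5 6/5; 0 0 1]
T5·…·T1 = [-1 -9/5 -38/5; -3 -12/5 11/5; 0 0 1]
T6·…·T1 = [-53/17 -252/85 -139/85; -9/17 39/85 658/85; 0 0 1]

T = [-53/17 -252/85 -139/85; -9/17 39/85 658/85; 0 0 1]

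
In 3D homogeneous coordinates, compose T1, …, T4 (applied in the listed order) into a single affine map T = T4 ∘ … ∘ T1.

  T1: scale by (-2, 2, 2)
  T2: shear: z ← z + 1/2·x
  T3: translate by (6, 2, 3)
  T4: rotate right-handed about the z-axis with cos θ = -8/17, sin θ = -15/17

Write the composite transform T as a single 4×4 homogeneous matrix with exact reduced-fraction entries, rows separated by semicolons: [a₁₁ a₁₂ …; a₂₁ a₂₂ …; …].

T1 = [-2 0 0 0; 0 2 0 0; 0 0 2 0; 0 0 0 1]
T2·T1 = [-2 0 0 0; 0 2 0 0; -1 0 2 0; 0 0 0 1]
T3·…·T1 = [-2 0 0 6; 0 2 0 2; -1 0 2 3; 0 0 0 1]
T4·…·T1 = [16/17 30/17 0 -18/17; 30/17 -16/17 0 -106/17; -1 0 2 3; 0 0 0 1]

T = [16/17 30/17 0 -18/17; 30/17 -16/17 0 -106/17; -1 0 2 3; 0 0 0 1]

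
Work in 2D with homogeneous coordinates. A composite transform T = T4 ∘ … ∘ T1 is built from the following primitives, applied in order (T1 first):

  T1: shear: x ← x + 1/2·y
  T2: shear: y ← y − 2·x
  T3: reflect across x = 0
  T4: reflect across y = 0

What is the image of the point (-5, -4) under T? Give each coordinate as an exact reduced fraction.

T1 shear: x ← x + 1/2·y: (-5, -4) → (-7, -4)
T2 shear: y ← y − 2·x: (-7, -4) → (-7, 10)
T3 reflect across x = 0: (-7, 10) → (7, 10)
T4 reflect across y = 0: (7, 10) → (7, -10)

T(p) = (7, -10)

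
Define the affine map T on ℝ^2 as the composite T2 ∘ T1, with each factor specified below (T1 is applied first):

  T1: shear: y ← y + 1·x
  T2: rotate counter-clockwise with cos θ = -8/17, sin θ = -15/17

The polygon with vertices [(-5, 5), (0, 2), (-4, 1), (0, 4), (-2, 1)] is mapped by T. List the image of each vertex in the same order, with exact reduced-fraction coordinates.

image vertices: (40/17, 75/17), (30/17, -16/17), (-13/17, 84/17), (60/17, -32/17), (1/17, 38/17)

T1 shear: y ← y + 1·x: (-5, 5) → (-5, 0); (0, 2) → (0, 2); (-4, 1) → (-4, -3); (0, 4) → (0, 4); (-2, 1) → (-2, -1)
T2 rotate counter-clockwise with cos θ = -8/17, sin θ = -15/17: (-5, 0) → (40/17, 75/17); (0, 2) → (30/17, -16/17); (-4, -3) → (-13/17, 84/17); (0, 4) → (60/17, -32/17); (-2, -1) → (1/17, 38/17)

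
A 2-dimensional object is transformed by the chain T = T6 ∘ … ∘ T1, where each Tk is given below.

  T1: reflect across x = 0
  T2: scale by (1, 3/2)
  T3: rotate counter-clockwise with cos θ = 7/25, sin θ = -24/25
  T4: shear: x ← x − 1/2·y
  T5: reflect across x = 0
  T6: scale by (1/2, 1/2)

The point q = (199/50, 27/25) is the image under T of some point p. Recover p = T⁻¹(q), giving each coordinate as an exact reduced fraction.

p = (4, -4)

T1 = [-1 0 0; 0 1 0; 0 0 1]
T2·T1 = [-1 0 0; 0 3/2 0; 0 0 1]
T3·…·T1 = [-7/25 36/25 0; 24/25 21/50 0; 0 0 1]
T4·…·T1 = [-19/25 123/100 0; 24/25 21/50 0; 0 0 1]
T5·…·T1 = [19/25 -123/100 0; 24/25 21/50 0; 0 0 1]
T6·…·T1 = [19/50 -123/200 0; 12/25 21/100 0; 0 0 1]
det M = 3/8; M⁻¹ = [14/25 41/25 0; -32/25 76/75 0; 0 0 1]
M⁻¹ · (199/50, 27/25)ᵀ = (4, -4)ᵀ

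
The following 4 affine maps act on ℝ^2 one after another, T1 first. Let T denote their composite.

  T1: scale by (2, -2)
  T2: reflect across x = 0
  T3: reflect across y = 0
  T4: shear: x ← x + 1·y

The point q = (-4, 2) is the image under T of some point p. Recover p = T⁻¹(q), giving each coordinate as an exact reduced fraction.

p = (3, 1)

T1 = [2 0 0; 0 -2 0; 0 0 1]
T2·T1 = [-2 0 0; 0 -2 0; 0 0 1]
T3·…·T1 = [-2 0 0; 0 2 0; 0 0 1]
T4·…·T1 = [-2 2 0; 0 2 0; 0 0 1]
det M = -4; M⁻¹ = [-1/2 1/2 0; 0 1/2 0; 0 0 1]
M⁻¹ · (-4, 2)ᵀ = (3, 1)ᵀ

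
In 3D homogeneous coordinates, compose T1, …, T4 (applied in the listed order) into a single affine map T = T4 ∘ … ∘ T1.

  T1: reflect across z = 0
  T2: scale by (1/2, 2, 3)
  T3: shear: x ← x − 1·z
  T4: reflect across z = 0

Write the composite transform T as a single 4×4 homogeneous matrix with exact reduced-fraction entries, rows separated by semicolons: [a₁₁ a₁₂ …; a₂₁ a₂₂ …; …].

T1 = [1 0 0 0; 0 1 0 0; 0 0 -1 0; 0 0 0 1]
T2·T1 = [1/2 0 0 0; 0 2 0 0; 0 0 -3 0; 0 0 0 1]
T3·…·T1 = [1/2 0 3 0; 0 2 0 0; 0 0 -3 0; 0 0 0 1]
T4·…·T1 = [1/2 0 3 0; 0 2 0 0; 0 0 3 0; 0 0 0 1]

T = [1/2 0 3 0; 0 2 0 0; 0 0 3 0; 0 0 0 1]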